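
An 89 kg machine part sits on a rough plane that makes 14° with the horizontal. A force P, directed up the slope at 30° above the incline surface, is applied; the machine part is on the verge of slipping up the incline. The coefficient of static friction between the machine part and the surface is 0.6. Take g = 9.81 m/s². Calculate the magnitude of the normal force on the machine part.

N ≈ 539 N

On the verge of sliding up the incline, friction equals μN and acts down the slope.
Perpendicular: N + P sin 30° = W cos 14° = 847.2 N.
Along incline: P cos 30° = W sin 14° + μN  with W sin 14° = 211.2 N.
Solving the pair for P and N: P = 617.1 N, N = 538.6 N (and f = μN = 323.2 N).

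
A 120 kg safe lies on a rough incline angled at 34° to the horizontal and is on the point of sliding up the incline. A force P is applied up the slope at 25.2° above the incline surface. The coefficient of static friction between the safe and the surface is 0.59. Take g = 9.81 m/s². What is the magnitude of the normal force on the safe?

N ≈ 521 N

On the verge of sliding up the incline, friction equals μN and acts down the slope.
Perpendicular: N + P sin 25.2° = W cos 34° = 975.9 N.
Along incline: P cos 25.2° = W sin 34° + μN  with W sin 34° = 658.3 N.
Solving the pair for P and N: P = 1068 N, N = 521.4 N (and f = μN = 307.6 N).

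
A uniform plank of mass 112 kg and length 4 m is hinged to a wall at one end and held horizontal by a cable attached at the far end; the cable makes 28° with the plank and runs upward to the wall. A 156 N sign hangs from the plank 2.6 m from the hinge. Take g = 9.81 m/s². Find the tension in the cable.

T ≈ 1390 N

Take torques about the hinge: T sin 28° · 4 = 112×9.81×2 + 156×2.6 = 2603 N·m.
So T = 2603 / (0.4695 × 4) = 1386.2 N.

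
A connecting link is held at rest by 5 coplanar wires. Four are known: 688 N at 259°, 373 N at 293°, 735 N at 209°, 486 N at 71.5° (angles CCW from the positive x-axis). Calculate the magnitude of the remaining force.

F ≈ 1030 N

Sum the known components: ΣF_x = -474.2 N, ΣF_y = -914.2 N.
For equilibrium the remaining force must supply (−ΣF_x, −ΣF_y) = (474.2, 914.2) N.
Magnitude = √((474.2)² + (914.2)²) = 1030 N; direction = atan2(914.2, 474.2) = 62.6°.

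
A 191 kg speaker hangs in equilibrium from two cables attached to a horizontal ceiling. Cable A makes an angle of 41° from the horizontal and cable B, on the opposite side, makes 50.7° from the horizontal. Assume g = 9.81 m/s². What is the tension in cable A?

T_A ≈ 1190 N

Weight W = 191 × 9.81 = 1874 N acts straight down.
Horizontal: T_A cos 41° = T_B cos 50.7°  →  T_B = 1.192 T_A.
Vertical: T_A sin 41° + T_B sin 50.7° = 1874.
Substituting the horizontal relation into the vertical equation gives 1.578 T_A = 1874, so T_A = 1187 N.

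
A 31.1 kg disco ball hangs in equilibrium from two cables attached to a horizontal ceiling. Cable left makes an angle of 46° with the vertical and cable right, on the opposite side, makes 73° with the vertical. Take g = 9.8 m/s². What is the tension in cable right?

Angles from the horizontal: cable left is 90° − 46° = 44°, cable right is 90° − 73° = 17°.
Weight W = 31.1 × 9.8 = 304.8 N acts straight down.
Horizontal: T_left cos 44° = T_right cos 17°  →  T_left = 1.329 T_right.
Vertical: T_left sin 44° + T_right sin 17° = 304.8.
Substituting the horizontal relation into the vertical equation gives 1.216 T_right = 304.8, so T_right = 250.7 N.

T_right ≈ 251 N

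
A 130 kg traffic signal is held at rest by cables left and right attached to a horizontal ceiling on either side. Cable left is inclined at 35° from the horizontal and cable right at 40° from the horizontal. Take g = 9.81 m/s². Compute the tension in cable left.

Weight W = 130 × 9.81 = 1275 N acts straight down.
Horizontal: T_left cos 35° = T_right cos 40°  →  T_right = 1.069 T_left.
Vertical: T_left sin 35° + T_right sin 40° = 1275.
Substituting the horizontal relation into the vertical equation gives 1.261 T_left = 1275, so T_left = 1011 N.

T_left ≈ 1010 N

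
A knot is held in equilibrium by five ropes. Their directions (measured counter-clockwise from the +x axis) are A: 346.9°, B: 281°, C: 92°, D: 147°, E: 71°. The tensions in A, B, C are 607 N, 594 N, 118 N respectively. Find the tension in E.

Resolve: ΣF_x = 607 cos 346.9° + 594 cos 281° + 118 cos 92° + T_D cos 147° + T_E cos 71° = 0.
        ΣF_y = 607 sin 346.9° + 594 sin 281° + 118 sin 92° + T_D sin 147° + T_E sin 71° = 0.
The known terms sum to (700.4, -602.7) N, so -0.8387 T_D + 0.3256 T_E = -700.4 and 0.5446 T_D + 0.9455 T_E = 602.7.
Solving simultaneously: T_D = 884.8 N, T_E = 127.8 N.

T_E ≈ 128 N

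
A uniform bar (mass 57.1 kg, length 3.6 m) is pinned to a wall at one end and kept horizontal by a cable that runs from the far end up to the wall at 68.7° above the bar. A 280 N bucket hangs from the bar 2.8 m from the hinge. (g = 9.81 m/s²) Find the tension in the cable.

T ≈ 534 N

Take torques about the hinge: T sin 68.7° · 3.6 = 57.1×9.81×1.8 + 280×2.8 = 1792.3 N·m.
So T = 1792.3 / (0.9317 × 3.6) = 534.35 N.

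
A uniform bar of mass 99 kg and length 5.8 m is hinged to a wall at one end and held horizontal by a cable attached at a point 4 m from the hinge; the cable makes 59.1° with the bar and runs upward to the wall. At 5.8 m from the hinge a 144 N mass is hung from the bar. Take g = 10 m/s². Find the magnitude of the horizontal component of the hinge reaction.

Take torques about the hinge: T sin 59.1° · 4 = 99×10×2.9 + 144×5.8 = 3706.2 N·m.
So T = 3706.2 / (0.8581 × 4) = 1079.8 N.
ΣF_x = 0: H_x = T cos 59.1° = 554.53 N.

H_x ≈ 555 N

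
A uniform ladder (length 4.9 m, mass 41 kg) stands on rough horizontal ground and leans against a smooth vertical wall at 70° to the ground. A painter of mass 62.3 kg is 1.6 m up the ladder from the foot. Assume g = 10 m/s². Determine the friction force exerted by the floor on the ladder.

f ≈ 149 N

Torques about the foot: N_wall · 4.9 sin 70° = 41×10×2.45 cos 70° + 62.3×10×1.6 cos 70° → N_wall = 148.66 N.
ΣF_x = 0: f_floor = N_wall = 148.66 N.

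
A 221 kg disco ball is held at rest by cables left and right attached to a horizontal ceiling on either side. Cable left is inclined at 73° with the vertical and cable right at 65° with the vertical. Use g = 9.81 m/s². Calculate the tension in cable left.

Angles from the horizontal: cable left is 90° − 73° = 17°, cable right is 90° − 65° = 25°.
Weight W = 221 × 9.81 = 2168 N acts straight down.
Horizontal: T_left cos 17° = T_right cos 25°  →  T_right = 1.055 T_left.
Vertical: T_left sin 17° + T_right sin 25° = 2168.
Substituting the horizontal relation into the vertical equation gives 0.7383 T_left = 2168, so T_left = 2936 N.

T_left ≈ 2940 N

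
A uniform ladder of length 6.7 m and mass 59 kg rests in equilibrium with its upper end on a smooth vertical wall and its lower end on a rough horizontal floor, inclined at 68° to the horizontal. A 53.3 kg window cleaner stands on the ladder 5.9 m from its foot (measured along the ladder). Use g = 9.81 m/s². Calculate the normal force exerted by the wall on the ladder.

N_wall ≈ 303 N

Torques about the foot: N_wall · 6.7 sin 68° = 59×9.81×3.35 cos 68° + 53.3×9.81×5.9 cos 68° → N_wall = 302.95 N.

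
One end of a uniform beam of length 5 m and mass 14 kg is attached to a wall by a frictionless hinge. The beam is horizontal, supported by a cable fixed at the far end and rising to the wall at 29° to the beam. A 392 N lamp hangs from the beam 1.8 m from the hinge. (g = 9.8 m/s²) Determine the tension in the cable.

Take torques about the hinge: T sin 29° · 5 = 14×9.8×2.5 + 392×1.8 = 1048.6 N·m.
So T = 1048.6 / (0.4848 × 5) = 432.58 N.

T ≈ 433 N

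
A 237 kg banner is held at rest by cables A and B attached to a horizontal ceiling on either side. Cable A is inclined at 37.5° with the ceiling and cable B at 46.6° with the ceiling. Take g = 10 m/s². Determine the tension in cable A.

T_A ≈ 1640 N

Weight W = 237 × 10 = 2370 N acts straight down.
Horizontal: T_A cos 37.5° = T_B cos 46.6°  →  T_B = 1.155 T_A.
Vertical: T_A sin 37.5° + T_B sin 46.6° = 2370.
Substituting the horizontal relation into the vertical equation gives 1.448 T_A = 2370, so T_A = 1637 N.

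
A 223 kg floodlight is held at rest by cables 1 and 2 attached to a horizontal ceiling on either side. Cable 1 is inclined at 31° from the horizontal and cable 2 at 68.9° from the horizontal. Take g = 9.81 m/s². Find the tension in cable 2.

T_2 ≈ 1900 N

Weight W = 223 × 9.81 = 2188 N acts straight down.
Horizontal: T_1 cos 31° = T_2 cos 68.9°  →  T_1 = 0.42 T_2.
Vertical: T_1 sin 31° + T_2 sin 68.9° = 2188.
Substituting the horizontal relation into the vertical equation gives 1.149 T_2 = 2188, so T_2 = 1904 N.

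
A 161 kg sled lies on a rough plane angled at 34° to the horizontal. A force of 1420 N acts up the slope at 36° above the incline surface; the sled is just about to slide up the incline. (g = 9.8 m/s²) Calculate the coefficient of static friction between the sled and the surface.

On the verge of sliding up the incline, friction is at its maximum μN and acts down the slope.
Perpendicular to incline: N = W cos 34° − P sin 36° = 1308 − 834.7 = 473.4 N.
Along incline: P cos 36° − μN = W sin 34° → μ = −(W sin 34° − P cos 36°) / N = 0.563.

μ ≈ 0.563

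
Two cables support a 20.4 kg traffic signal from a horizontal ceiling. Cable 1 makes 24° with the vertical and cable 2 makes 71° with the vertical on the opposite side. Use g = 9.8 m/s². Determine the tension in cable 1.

T_1 ≈ 190 N

Angles from the horizontal: cable 1 is 90° − 24° = 66°, cable 2 is 90° − 71° = 19°.
Weight W = 20.4 × 9.8 = 199.9 N acts straight down.
Horizontal: T_1 cos 66° = T_2 cos 19°  →  T_2 = 0.4302 T_1.
Vertical: T_1 sin 66° + T_2 sin 19° = 199.9.
Substituting the horizontal relation into the vertical equation gives 1.054 T_1 = 199.9, so T_1 = 189.8 N.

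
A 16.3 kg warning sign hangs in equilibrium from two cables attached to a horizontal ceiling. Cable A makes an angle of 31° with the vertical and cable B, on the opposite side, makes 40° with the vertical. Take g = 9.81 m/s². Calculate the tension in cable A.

T_A ≈ 109 N

Angles from the horizontal: cable A is 90° − 31° = 59°, cable B is 90° − 40° = 50°.
Weight W = 16.3 × 9.81 = 159.9 N acts straight down.
Horizontal: T_A cos 59° = T_B cos 50°  →  T_B = 0.8013 T_A.
Vertical: T_A sin 59° + T_B sin 50° = 159.9.
Substituting the horizontal relation into the vertical equation gives 1.471 T_A = 159.9, so T_A = 108.7 N.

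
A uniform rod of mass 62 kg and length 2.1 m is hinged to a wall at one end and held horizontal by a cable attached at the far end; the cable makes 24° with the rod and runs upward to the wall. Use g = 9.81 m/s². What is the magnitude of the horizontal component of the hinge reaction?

Take torques about the hinge: T sin 24° · 2.1 = 62×9.81×1.05 = 638.63 N·m.
So T = 638.63 / (0.4067 × 2.1) = 747.68 N.
ΣF_x = 0: H_x = T cos 24° = 683.04 N.

H_x ≈ 683 N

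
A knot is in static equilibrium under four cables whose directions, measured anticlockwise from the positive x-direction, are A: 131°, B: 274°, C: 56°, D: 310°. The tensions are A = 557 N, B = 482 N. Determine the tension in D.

Resolve: ΣF_x = 557 cos 131° + 482 cos 274° + T_C cos 56° + T_D cos 310° = 0.
        ΣF_y = 557 sin 131° + 482 sin 274° + T_C sin 56° + T_D sin 310° = 0.
The known terms sum to (-331.8, -60.45) N, so 0.5592 T_C + 0.6428 T_D = 331.8 and 0.8290 T_C − 0.7660 T_D = 60.45.
Solving simultaneously: T_C = 304.8 N, T_D = 251 N.

T_D ≈ 251 N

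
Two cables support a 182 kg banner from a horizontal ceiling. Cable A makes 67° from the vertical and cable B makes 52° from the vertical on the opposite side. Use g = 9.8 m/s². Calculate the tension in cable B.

Angles from the horizontal: cable A is 90° − 67° = 23°, cable B is 90° − 52° = 38°.
Weight W = 182 × 9.8 = 1784 N acts straight down.
Horizontal: T_A cos 23° = T_B cos 38°  →  T_A = 0.8561 T_B.
Vertical: T_A sin 23° + T_B sin 38° = 1784.
Substituting the horizontal relation into the vertical equation gives 0.9502 T_B = 1784, so T_B = 1877 N.

T_B ≈ 1880 N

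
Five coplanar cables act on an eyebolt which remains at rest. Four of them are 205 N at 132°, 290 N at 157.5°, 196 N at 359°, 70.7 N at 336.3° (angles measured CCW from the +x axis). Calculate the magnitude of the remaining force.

Sum the known components: ΣF_x = -144.4 N, ΣF_y = 231.5 N.
For equilibrium the remaining force must supply (−ΣF_x, −ΣF_y) = (144.4, -231.5) N.
Magnitude = √((144.4)² + (-231.5)²) = 272.8 N; direction = atan2(-231.5, 144.4) = 302.0°.

F ≈ 273 N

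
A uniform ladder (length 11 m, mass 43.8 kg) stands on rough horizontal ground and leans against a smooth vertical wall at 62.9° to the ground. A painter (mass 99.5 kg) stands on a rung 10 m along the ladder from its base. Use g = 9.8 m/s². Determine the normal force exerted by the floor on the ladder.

N_floor ≈ 1400 N

ΣF_y = 0: N_floor = 43.8×9.8 + 99.5×9.8 = 1404.3 N.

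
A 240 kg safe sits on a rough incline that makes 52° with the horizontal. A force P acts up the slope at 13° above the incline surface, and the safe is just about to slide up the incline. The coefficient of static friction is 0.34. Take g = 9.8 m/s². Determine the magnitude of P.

On the verge of sliding up the incline, friction equals μN and acts down the slope.
Perpendicular: N + P sin 13° = W cos 52° = 1448 N.
Along incline: P cos 13° = W sin 52° + μN  with W sin 52° = 1853 N.
Solving the pair for P and N: P = 2232 N, N = 945.9 N (and f = μN = 321.6 N).

P ≈ 2230 N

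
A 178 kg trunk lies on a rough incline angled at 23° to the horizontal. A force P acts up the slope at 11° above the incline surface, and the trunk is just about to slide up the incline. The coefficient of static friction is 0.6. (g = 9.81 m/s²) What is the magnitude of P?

P ≈ 1500 N

On the verge of sliding up the incline, friction equals μN and acts down the slope.
Perpendicular: N + P sin 11° = W cos 23° = 1607 N.
Along incline: P cos 11° = W sin 23° + μN  with W sin 23° = 682.3 N.
Solving the pair for P and N: P = 1502 N, N = 1321 N (and f = μN = 792.4 N).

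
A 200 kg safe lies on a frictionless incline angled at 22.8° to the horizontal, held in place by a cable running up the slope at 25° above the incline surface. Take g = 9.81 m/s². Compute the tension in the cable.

Take axes along and perpendicular to the incline. Weight components: W sin 22.8° = 760.3 N down-slope, W cos 22.8° = 1809 N into the surface.
Along incline: T cos 25° = W sin 22.8° → T = 838.9 N.
Perpendicular: N = W cos 22.8° − T sin 25° = 1454 N.

T ≈ 839 N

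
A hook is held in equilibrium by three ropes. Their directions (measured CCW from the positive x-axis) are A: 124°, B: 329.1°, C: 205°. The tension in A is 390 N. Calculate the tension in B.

T_B ≈ 465 N

Resolve: ΣF_x = 390 cos 124° + T_B cos 329.1° + T_C cos 205° = 0.
        ΣF_y = 390 sin 124° + T_B sin 329.1° + T_C sin 205° = 0.
The known terms sum to (-218.1, 323.3) N, so 0.8581 T_B − 0.9063 T_C = 218.1 and -0.5135 T_B − 0.4226 T_C = -323.3.
Solving simultaneously: T_B = 465.2 N, T_C = 199.8 N.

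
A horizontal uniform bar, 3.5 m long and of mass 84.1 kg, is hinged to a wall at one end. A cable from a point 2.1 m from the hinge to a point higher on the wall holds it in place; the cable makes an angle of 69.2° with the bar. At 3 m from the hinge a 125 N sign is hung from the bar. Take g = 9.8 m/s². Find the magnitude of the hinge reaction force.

|H| ≈ 339 N

Take torques about the hinge: T sin 69.2° · 2.1 = 84.1×9.8×1.75 + 125×3 = 1817.3 N·m.
So T = 1817.3 / (0.9348 × 2.1) = 925.72 N.
ΣF_x = 0: H_x = T cos 69.2° = 328.73 N.
ΣF_y = 0: H_y = (84.1×9.8 + 125) − T sin 69.2° = 949.18 − 865.39 = 83.792 N.
|H| = √(H_x² + H_y²) = √((328.73)² + (83.792)²) = 339.24 N.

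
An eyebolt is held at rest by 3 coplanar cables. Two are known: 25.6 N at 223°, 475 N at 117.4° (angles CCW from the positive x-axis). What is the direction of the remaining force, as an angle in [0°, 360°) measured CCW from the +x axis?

θ ≈ 300°

Sum the known components: ΣF_x = -237.3 N, ΣF_y = 404.3 N.
For equilibrium the remaining force must supply (−ΣF_x, −ΣF_y) = (237.3, -404.3) N.
Magnitude = √((237.3)² + (-404.3)²) = 468.8 N; direction = atan2(-404.3, 237.3) = 300.4°.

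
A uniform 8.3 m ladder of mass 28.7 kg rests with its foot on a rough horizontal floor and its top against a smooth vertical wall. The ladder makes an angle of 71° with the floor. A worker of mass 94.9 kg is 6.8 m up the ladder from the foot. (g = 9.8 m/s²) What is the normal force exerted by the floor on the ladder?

ΣF_y = 0: N_floor = 28.7×9.8 + 94.9×9.8 = 1211.3 N.

N_floor ≈ 1210 N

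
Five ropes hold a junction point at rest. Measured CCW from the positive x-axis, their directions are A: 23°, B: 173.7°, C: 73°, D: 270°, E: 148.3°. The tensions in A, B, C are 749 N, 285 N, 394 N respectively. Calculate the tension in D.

Resolve: ΣF_x = 749 cos 23° + 285 cos 173.7° + 394 cos 73° + T_D cos 270° + T_E cos 148.3° = 0.
        ΣF_y = 749 sin 23° + 285 sin 173.7° + 394 sin 73° + T_D sin 270° + T_E sin 148.3° = 0.
The known terms sum to (521.4, 700.7) N, so 0.0000 T_D − 0.8508 T_E = -521.4 and -1.0000 T_D + 0.5255 T_E = -700.7.
Solving simultaneously: T_D = 1023 N, T_E = 612.8 N.

T_D ≈ 1020 N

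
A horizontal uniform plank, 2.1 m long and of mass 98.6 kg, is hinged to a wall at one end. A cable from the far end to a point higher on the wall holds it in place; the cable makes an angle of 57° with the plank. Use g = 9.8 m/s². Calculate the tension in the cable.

Take torques about the hinge: T sin 57° · 2.1 = 98.6×9.8×1.05 = 1014.6 N·m.
So T = 1014.6 / (0.8387 × 2.1) = 576.08 N.

T ≈ 576 N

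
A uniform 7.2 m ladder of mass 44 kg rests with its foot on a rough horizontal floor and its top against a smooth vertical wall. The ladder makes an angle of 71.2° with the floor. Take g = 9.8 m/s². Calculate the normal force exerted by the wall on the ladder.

N_wall ≈ 73.4 N

Torques about the foot: N_wall · 7.2 sin 71.2° = 44×9.8×3.6 cos 71.2° → N_wall = 73.396 N.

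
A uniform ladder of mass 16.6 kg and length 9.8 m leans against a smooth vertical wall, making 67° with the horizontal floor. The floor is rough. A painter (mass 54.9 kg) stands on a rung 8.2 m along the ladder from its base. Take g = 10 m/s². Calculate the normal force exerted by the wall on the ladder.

N_wall ≈ 230 N

Torques about the foot: N_wall · 9.8 sin 67° = 16.6×10×4.9 cos 67° + 54.9×10×8.2 cos 67° → N_wall = 230.22 N.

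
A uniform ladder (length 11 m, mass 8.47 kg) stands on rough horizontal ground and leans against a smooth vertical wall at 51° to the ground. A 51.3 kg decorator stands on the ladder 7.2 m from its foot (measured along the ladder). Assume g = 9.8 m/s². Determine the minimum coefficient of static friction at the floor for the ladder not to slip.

μ_min ≈ 0.512

ΣF_y = 0: N_floor = 8.47×9.8 + 51.3×9.8 = 585.75 N.
Torques about the foot: N_wall · 11 sin 51° = 8.47×9.8×5.5 cos 51° + 51.3×9.8×7.2 cos 51° → N_wall = 300.08 N.
ΣF_x = 0: f_floor = N_wall = 300.08 N.
μ_min = f_floor / N_floor = 300.08 / 585.75 = 0.5123.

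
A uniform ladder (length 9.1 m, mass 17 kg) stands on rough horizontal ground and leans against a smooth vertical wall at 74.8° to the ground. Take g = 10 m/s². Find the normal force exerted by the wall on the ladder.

Torques about the foot: N_wall · 9.1 sin 74.8° = 17×10×4.55 cos 74.8° → N_wall = 23.094 N.

N_wall ≈ 23.1 N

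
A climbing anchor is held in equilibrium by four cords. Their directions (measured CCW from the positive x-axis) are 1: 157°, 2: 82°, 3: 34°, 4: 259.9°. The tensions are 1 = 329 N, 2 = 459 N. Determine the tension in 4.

T_4 ≈ 859 N

Resolve: ΣF_x = 329 cos 157° + 459 cos 82° + T_3 cos 34° + T_4 cos 259.9° = 0.
        ΣF_y = 329 sin 157° + 459 sin 82° + T_3 sin 34° + T_4 sin 259.9° = 0.
The known terms sum to (-239, 583.1) N, so 0.8290 T_3 − 0.1754 T_4 = 239 and 0.5592 T_3 − 0.9845 T_4 = -583.1.
Solving simultaneously: T_3 = 470 N, T_4 = 859.2 N.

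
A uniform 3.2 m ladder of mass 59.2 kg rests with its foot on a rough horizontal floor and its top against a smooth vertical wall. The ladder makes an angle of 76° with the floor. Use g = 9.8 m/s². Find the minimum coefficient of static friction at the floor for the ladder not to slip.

μ_min ≈ 0.125

ΣF_y = 0: N_floor = 59.2×9.8 = 580.16 N.
Torques about the foot: N_wall · 3.2 sin 76° = 59.2×9.8×1.6 cos 76° → N_wall = 72.325 N.
ΣF_x = 0: f_floor = N_wall = 72.325 N.
μ_min = f_floor / N_floor = 72.325 / 580.16 = 0.1247.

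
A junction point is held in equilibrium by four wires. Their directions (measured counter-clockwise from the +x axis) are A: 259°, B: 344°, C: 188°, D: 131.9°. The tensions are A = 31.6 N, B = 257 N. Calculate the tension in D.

Resolve: ΣF_x = 31.6 cos 259° + 257 cos 344° + T_C cos 188° + T_D cos 131.9° = 0.
        ΣF_y = 31.6 sin 259° + 257 sin 344° + T_C sin 188° + T_D sin 131.9° = 0.
The known terms sum to (241, -101.9) N, so -0.9903 T_C − 0.6678 T_D = -241 and -0.1392 T_C + 0.7443 T_D = 101.9.
Solving simultaneously: T_C = 134.2 N, T_D = 161.9 N.

T_D ≈ 162 N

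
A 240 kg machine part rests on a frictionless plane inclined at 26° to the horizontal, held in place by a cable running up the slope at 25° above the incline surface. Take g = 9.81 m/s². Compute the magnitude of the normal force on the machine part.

Take axes along and perpendicular to the incline. Weight components: W sin 26° = 1032 N down-slope, W cos 26° = 2116 N into the surface.
Along incline: T cos 25° = W sin 26° → T = 1139 N.
Perpendicular: N = W cos 26° − T sin 25° = 1635 N.

N ≈ 1630 N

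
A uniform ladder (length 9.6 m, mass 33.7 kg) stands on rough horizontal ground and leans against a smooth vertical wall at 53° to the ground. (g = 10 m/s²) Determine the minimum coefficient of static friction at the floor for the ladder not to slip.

μ_min ≈ 0.377

ΣF_y = 0: N_floor = 33.7×10 = 337 N.
Torques about the foot: N_wall · 9.6 sin 53° = 33.7×10×4.8 cos 53° → N_wall = 126.97 N.
ΣF_x = 0: f_floor = N_wall = 126.97 N.
μ_min = f_floor / N_floor = 126.97 / 337 = 0.3768.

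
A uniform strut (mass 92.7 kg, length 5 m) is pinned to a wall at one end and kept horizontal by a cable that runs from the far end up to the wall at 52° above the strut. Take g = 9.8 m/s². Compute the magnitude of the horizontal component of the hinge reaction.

Take torques about the hinge: T sin 52° · 5 = 92.7×9.8×2.5 = 2271.2 N·m.
So T = 2271.2 / (0.7880 × 5) = 576.43 N.
ΣF_x = 0: H_x = T cos 52° = 354.88 N.

H_x ≈ 355 N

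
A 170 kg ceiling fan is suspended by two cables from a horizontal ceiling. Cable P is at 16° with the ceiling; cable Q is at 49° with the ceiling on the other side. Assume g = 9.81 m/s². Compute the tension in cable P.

T_P ≈ 1210 N

Weight W = 170 × 9.81 = 1668 N acts straight down.
Horizontal: T_P cos 16° = T_Q cos 49°  →  T_Q = 1.465 T_P.
Vertical: T_P sin 16° + T_Q sin 49° = 1668.
Substituting the horizontal relation into the vertical equation gives 1.381 T_P = 1668, so T_P = 1207 N.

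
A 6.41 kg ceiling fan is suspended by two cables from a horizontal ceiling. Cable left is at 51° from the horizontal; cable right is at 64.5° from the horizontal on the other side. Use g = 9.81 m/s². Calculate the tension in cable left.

T_left ≈ 30 N

Weight W = 6.41 × 9.81 = 62.88 N acts straight down.
Horizontal: T_left cos 51° = T_right cos 64.5°  →  T_right = 1.462 T_left.
Vertical: T_left sin 51° + T_right sin 64.5° = 62.88.
Substituting the horizontal relation into the vertical equation gives 2.097 T_left = 62.88, so T_left = 29.99 N.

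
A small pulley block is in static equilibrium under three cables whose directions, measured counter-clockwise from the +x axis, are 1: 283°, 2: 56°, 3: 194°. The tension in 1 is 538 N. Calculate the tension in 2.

T_2 ≈ 804 N

Resolve: ΣF_x = 538 cos 283° + T_2 cos 56° + T_3 cos 194° = 0.
        ΣF_y = 538 sin 283° + T_2 sin 56° + T_3 sin 194° = 0.
The known terms sum to (121, -524.2) N, so 0.5592 T_2 − 0.9703 T_3 = -121 and 0.8290 T_2 − 0.2419 T_3 = 524.2.
Solving simultaneously: T_2 = 803.9 N, T_3 = 588 N.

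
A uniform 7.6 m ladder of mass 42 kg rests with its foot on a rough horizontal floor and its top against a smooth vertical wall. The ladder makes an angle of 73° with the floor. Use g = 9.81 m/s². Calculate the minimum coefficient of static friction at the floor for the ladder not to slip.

μ_min ≈ 0.153

ΣF_y = 0: N_floor = 42×9.81 = 412.02 N.
Torques about the foot: N_wall · 7.6 sin 73° = 42×9.81×3.8 cos 73° → N_wall = 62.984 N.
ΣF_x = 0: f_floor = N_wall = 62.984 N.
μ_min = f_floor / N_floor = 62.984 / 412.02 = 0.1529.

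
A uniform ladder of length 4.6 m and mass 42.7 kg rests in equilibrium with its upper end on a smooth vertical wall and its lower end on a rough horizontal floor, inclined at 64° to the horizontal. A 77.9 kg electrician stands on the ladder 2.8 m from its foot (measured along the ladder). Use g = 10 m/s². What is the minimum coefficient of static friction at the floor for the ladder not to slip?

μ_min ≈ 0.278

ΣF_y = 0: N_floor = 42.7×10 + 77.9×10 = 1206 N.
Torques about the foot: N_wall · 4.6 sin 64° = 42.7×10×2.3 cos 64° + 77.9×10×2.8 cos 64° → N_wall = 335.4 N.
ΣF_x = 0: f_floor = N_wall = 335.4 N.
μ_min = f_floor / N_floor = 335.4 / 1206 = 0.2781.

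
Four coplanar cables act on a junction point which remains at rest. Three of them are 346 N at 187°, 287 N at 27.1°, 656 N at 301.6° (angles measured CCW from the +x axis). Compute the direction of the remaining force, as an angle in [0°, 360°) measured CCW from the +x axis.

θ ≈ 119°

Sum the known components: ΣF_x = 255.8 N, ΣF_y = -470.2 N.
For equilibrium the remaining force must supply (−ΣF_x, −ΣF_y) = (-255.8, 470.2) N.
Magnitude = √((-255.8)² + (470.2)²) = 535.2 N; direction = atan2(470.2, -255.8) = 118.5°.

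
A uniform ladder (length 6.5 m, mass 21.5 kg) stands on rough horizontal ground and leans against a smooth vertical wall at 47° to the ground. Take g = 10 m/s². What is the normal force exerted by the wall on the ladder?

Torques about the foot: N_wall · 6.5 sin 47° = 21.5×10×3.25 cos 47° → N_wall = 100.25 N.

N_wall ≈ 100 N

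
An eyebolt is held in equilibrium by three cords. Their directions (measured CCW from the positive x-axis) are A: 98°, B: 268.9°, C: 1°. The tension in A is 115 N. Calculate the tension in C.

T_C ≈ 18.2 N

Resolve: ΣF_x = 115 cos 98° + T_B cos 268.9° + T_C cos 1° = 0.
        ΣF_y = 115 sin 98° + T_B sin 268.9° + T_C sin 1° = 0.
The known terms sum to (-16, 113.9) N, so -0.0192 T_B + 0.9998 T_C = 16 and -0.9998 T_B + 0.0175 T_C = -113.9.
Solving simultaneously: T_B = 114.2 N, T_C = 18.20 N.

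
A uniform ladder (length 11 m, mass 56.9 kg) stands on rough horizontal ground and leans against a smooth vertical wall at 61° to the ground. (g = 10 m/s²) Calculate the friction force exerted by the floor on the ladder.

f ≈ 158 N

Torques about the foot: N_wall · 11 sin 61° = 56.9×10×5.5 cos 61° → N_wall = 157.7 N.
ΣF_x = 0: f_floor = N_wall = 157.7 N.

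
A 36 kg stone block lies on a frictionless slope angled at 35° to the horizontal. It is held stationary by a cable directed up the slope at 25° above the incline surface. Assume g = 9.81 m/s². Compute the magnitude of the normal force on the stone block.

N ≈ 195 N

Take axes along and perpendicular to the incline. Weight components: W sin 35° = 202.6 N down-slope, W cos 35° = 289.3 N into the surface.
Along incline: T cos 25° = W sin 35° → T = 223.5 N.
Perpendicular: N = W cos 35° − T sin 25° = 194.8 N.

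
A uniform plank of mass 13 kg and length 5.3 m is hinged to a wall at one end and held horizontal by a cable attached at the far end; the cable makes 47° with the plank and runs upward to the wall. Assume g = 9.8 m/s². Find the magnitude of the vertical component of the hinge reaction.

|H_y| ≈ 63.7 N

Take torques about the hinge: T sin 47° · 5.3 = 13×9.8×2.65 = 337.61 N·m.
So T = 337.61 / (0.7314 × 5.3) = 87.099 N.
ΣF_y = 0: H_y = (13×9.8) − T sin 47° = 127.4 − 63.7 = 63.7 N.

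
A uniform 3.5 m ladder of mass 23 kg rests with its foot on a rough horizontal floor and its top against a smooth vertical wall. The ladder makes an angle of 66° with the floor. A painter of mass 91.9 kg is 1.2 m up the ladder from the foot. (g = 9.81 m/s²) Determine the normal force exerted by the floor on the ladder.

ΣF_y = 0: N_floor = 23×9.81 + 91.9×9.81 = 1127.2 N.

N_floor ≈ 1130 N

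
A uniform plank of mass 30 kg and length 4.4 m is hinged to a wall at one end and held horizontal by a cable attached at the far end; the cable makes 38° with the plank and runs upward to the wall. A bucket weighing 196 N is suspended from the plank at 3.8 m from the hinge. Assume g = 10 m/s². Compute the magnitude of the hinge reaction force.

Take torques about the hinge: T sin 38° · 4.4 = 30×10×2.2 + 196×3.8 = 1404.8 N·m.
So T = 1404.8 / (0.6157 × 4.4) = 518.58 N.
ΣF_x = 0: H_x = T cos 38° = 408.65 N.
ΣF_y = 0: H_y = (30×10 + 196) − T sin 38° = 496 − 319.27 = 176.73 N.
|H| = √(H_x² + H_y²) = √((408.65)² + (176.73)²) = 445.23 N.

|H| ≈ 445 N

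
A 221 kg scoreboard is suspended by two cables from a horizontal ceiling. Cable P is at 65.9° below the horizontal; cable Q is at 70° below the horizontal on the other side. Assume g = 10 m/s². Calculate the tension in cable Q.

T_Q ≈ 1300 N

Weight W = 221 × 10 = 2210 N acts straight down.
Horizontal: T_P cos 65.9° = T_Q cos 70°  →  T_P = 0.8376 T_Q.
Vertical: T_P sin 65.9° + T_Q sin 70° = 2210.
Substituting the horizontal relation into the vertical equation gives 1.704 T_Q = 2210, so T_Q = 1297 N.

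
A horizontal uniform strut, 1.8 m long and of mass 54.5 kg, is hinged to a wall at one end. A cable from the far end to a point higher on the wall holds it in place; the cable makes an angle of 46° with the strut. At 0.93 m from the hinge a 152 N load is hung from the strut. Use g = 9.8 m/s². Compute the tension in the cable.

T ≈ 480 N

Take torques about the hinge: T sin 46° · 1.8 = 54.5×9.8×0.9 + 152×0.93 = 622.05 N·m.
So T = 622.05 / (0.7193 × 1.8) = 480.42 N.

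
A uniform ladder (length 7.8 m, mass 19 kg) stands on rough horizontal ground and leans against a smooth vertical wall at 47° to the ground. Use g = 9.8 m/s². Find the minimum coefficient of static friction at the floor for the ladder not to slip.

ΣF_y = 0: N_floor = 19×9.8 = 186.2 N.
Torques about the foot: N_wall · 7.8 sin 47° = 19×9.8×3.9 cos 47° → N_wall = 86.817 N.
ΣF_x = 0: f_floor = N_wall = 86.817 N.
μ_min = f_floor / N_floor = 86.817 / 186.2 = 0.4663.

μ_min ≈ 0.466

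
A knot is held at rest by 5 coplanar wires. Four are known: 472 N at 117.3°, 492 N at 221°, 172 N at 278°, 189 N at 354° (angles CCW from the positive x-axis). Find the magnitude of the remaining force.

Sum the known components: ΣF_x = -375.9 N, ΣF_y = -93.44 N.
For equilibrium the remaining force must supply (−ΣF_x, −ΣF_y) = (375.9, 93.44) N.
Magnitude = √((375.9)² + (93.44)²) = 387.3 N; direction = atan2(93.44, 375.9) = 14.0°.

F ≈ 387 N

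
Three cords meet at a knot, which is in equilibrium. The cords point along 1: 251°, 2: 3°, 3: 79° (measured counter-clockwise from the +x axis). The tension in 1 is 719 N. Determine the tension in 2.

T_2 ≈ 103 N

Resolve: ΣF_x = 719 cos 251° + T_2 cos 3° + T_3 cos 79° = 0.
        ΣF_y = 719 sin 251° + T_2 sin 3° + T_3 sin 79° = 0.
The known terms sum to (-234.1, -679.8) N, so 0.9986 T_2 + 0.1908 T_3 = 234.1 and 0.0523 T_2 + 0.9816 T_3 = 679.8.
Solving simultaneously: T_2 = 103.1 N, T_3 = 687.1 N.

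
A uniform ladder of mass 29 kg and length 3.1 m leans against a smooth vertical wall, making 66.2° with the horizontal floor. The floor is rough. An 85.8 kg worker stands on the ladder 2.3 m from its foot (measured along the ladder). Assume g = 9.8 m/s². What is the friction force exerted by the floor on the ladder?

f ≈ 338 N

Torques about the foot: N_wall · 3.1 sin 66.2° = 29×9.8×1.55 cos 66.2° + 85.8×9.8×2.3 cos 66.2° → N_wall = 337.82 N.
ΣF_x = 0: f_floor = N_wall = 337.82 N.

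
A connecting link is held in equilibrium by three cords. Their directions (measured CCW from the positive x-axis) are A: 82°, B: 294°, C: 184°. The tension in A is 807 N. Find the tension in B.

T_B ≈ 840 N

Resolve: ΣF_x = 807 cos 82° + T_B cos 294° + T_C cos 184° = 0.
        ΣF_y = 807 sin 82° + T_B sin 294° + T_C sin 184° = 0.
The known terms sum to (112.3, 799.1) N, so 0.4067 T_B − 0.9976 T_C = -112.3 and -0.9135 T_B − 0.0698 T_C = -799.1.
Solving simultaneously: T_B = 840 N, T_C = 455.1 N.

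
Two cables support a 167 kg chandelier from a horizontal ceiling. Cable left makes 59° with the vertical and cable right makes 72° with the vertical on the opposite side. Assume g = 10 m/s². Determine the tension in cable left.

Angles from the horizontal: cable left is 90° − 59° = 31°, cable right is 90° − 72° = 18°.
Weight W = 167 × 10 = 1670 N acts straight down.
Horizontal: T_left cos 31° = T_right cos 18°  →  T_right = 0.9013 T_left.
Vertical: T_left sin 31° + T_right sin 18° = 1670.
Substituting the horizontal relation into the vertical equation gives 0.7935 T_left = 1670, so T_left = 2104 N.

T_left ≈ 2100 N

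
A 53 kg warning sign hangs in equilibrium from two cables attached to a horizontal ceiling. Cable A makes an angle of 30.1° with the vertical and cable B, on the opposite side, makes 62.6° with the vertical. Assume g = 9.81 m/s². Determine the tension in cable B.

T_B ≈ 261 N

Angles from the horizontal: cable A is 90° − 30.1° = 59.9°, cable B is 90° − 62.6° = 27.4°.
Weight W = 53 × 9.81 = 519.9 N acts straight down.
Horizontal: T_A cos 59.9° = T_B cos 27.4°  →  T_A = 1.77 T_B.
Vertical: T_A sin 59.9° + T_B sin 27.4° = 519.9.
Substituting the horizontal relation into the vertical equation gives 1.992 T_B = 519.9, so T_B = 261 N.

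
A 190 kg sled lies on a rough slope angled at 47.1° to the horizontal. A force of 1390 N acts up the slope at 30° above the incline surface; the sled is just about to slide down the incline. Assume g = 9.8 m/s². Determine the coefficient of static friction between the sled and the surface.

μ ≈ 0.280

On the verge of sliding down the incline, friction is at its maximum μN and acts up the slope.
Perpendicular to incline: N = W cos 47.1° − P sin 30° = 1268 − 695 = 572.5 N.
Along incline: P cos 30° + μN = W sin 47.1° → μ = (W sin 47.1° − P cos 30°) / N = 0.2799.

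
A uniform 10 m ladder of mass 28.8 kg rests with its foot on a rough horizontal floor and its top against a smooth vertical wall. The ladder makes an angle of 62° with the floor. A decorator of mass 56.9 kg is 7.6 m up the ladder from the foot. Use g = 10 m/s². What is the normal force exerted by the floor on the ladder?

ΣF_y = 0: N_floor = 28.8×10 + 56.9×10 = 857 N.

N_floor ≈ 857 N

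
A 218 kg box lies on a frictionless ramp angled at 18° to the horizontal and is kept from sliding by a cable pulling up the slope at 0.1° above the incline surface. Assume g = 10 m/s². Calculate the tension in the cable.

T ≈ 674 N

Take axes along and perpendicular to the incline. Weight components: W sin 18° = 673.7 N down-slope, W cos 18° = 2073 N into the surface.
Along incline: T cos 0.1° = W sin 18° → T = 673.7 N.
Perpendicular: N = W cos 18° − T sin 0.1° = 2072 N.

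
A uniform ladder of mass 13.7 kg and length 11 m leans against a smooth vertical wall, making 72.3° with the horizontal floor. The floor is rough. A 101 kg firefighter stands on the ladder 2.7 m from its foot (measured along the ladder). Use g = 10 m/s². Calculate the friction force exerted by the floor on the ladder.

Torques about the foot: N_wall · 11 sin 72.3° = 13.7×10×5.5 cos 72.3° + 101×10×2.7 cos 72.3° → N_wall = 100.98 N.
ΣF_x = 0: f_floor = N_wall = 100.98 N.

f ≈ 101 N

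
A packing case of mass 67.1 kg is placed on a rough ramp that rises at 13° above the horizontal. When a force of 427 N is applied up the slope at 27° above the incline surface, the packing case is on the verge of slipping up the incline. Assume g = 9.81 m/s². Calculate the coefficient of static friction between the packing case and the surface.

μ ≈ 0.519

On the verge of sliding up the incline, friction is at its maximum μN and acts down the slope.
Perpendicular to incline: N = W cos 13° − P sin 27° = 641.4 − 193.9 = 447.5 N.
Along incline: P cos 27° − μN = W sin 13° → μ = −(W sin 13° − P cos 27°) / N = 0.5193.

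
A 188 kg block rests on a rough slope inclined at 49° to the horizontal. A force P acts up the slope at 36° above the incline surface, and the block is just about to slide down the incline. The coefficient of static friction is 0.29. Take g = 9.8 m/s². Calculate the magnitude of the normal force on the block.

N ≈ 251 N

On the verge of sliding down the incline, friction equals μN and acts up the slope.
Perpendicular: N + P sin 36° = W cos 49° = 1209 N.
Along incline: P cos 36° + μN = W sin 49° with W sin 49° = 1390 N.
Solving the pair for P and N: P = 1629 N, N = 251.5 N (and f = μN = 72.93 N).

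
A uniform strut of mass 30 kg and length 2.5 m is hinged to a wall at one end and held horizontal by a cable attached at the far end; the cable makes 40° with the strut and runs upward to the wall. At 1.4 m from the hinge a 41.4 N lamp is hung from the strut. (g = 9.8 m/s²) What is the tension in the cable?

T ≈ 265 N

Take torques about the hinge: T sin 40° · 2.5 = 30×9.8×1.25 + 41.4×1.4 = 425.46 N·m.
So T = 425.46 / (0.6428 × 2.5) = 264.76 N.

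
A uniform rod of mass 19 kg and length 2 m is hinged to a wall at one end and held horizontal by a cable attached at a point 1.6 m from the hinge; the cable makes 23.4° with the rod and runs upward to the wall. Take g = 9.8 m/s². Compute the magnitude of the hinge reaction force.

Take torques about the hinge: T sin 23.4° · 1.6 = 19×9.8×1 = 186.2 N·m.
So T = 186.2 / (0.3971 × 1.6) = 293.03 N.
ΣF_x = 0: H_x = T cos 23.4° = 268.93 N.
ΣF_y = 0: H_y = (19×9.8) − T sin 23.4° = 186.2 − 116.38 = 69.825 N.
|H| = √(H_x² + H_y²) = √((268.93)² + (69.825)²) = 277.84 N.

|H| ≈ 278 N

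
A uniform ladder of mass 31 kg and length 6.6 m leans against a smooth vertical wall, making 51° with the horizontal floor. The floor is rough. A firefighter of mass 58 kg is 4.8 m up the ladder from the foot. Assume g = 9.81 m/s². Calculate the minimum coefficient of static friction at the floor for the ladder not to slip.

μ_min ≈ 0.525

ΣF_y = 0: N_floor = 31×9.81 + 58×9.81 = 873.09 N.
Torques about the foot: N_wall · 6.6 sin 51° = 31×9.81×3.3 cos 51° + 58×9.81×4.8 cos 51° → N_wall = 458.22 N.
ΣF_x = 0: f_floor = N_wall = 458.22 N.
μ_min = f_floor / N_floor = 458.22 / 873.09 = 0.5248.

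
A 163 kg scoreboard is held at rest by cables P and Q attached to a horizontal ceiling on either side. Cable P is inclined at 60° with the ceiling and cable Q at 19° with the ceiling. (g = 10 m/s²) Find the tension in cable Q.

T_Q ≈ 830 N

Weight W = 163 × 10 = 1630 N acts straight down.
Horizontal: T_P cos 60° = T_Q cos 19°  →  T_P = 1.891 T_Q.
Vertical: T_P sin 60° + T_Q sin 19° = 1630.
Substituting the horizontal relation into the vertical equation gives 1.963 T_Q = 1630, so T_Q = 830.3 N.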